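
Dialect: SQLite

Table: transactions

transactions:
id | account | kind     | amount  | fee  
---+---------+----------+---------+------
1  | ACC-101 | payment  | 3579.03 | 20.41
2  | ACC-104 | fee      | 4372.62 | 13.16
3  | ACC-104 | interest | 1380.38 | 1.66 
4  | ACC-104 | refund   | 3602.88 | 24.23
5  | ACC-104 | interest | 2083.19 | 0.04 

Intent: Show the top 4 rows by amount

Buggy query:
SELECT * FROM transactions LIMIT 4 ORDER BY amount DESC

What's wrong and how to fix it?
Bug: LIMIT must come after ORDER BY

Fix: Sort with ORDER BY, then apply LIMIT

Corrected query:
SELECT * FROM transactions ORDER BY amount DESC LIMIT 4

Result:
id | account | kind     | amount  | fee  
---+---------+----------+---------+------
2  | ACC-104 | fee      | 4372.62 | 13.16
4  | ACC-104 | refund   | 3602.88 | 24.23
1  | ACC-101 | payment  | 3579.03 | 20.41
5  | ACC-104 | interest | 2083.19 | 0.04 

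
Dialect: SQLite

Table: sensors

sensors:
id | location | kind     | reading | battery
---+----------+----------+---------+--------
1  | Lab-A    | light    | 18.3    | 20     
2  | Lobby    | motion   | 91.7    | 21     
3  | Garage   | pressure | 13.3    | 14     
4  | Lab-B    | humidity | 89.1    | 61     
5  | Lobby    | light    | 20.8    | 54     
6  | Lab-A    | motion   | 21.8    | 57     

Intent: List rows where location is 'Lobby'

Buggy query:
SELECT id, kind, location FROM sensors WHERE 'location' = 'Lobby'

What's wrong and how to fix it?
Bug: Single quotes denote string literals in SQL; the column name is being compared as a constant string

Fix: Reference the column as location without single quotes

Corrected query:
SELECT id, kind, location FROM sensors WHERE location = 'Lobby'

Result:
id | kind   | location
---+--------+---------
2  | motion | Lobby   
5  | light  | Lobby   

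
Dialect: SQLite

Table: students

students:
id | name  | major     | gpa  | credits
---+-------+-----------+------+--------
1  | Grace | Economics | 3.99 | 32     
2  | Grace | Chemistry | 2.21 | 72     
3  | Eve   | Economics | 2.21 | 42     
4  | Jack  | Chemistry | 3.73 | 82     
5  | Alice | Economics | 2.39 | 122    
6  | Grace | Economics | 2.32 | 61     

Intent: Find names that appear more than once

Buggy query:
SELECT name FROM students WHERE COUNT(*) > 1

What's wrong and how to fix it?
Bug: COUNT(*) is an aggregate and cannot be used in WHERE

Fix: GROUP BY name, then filter groups with HAVING COUNT(*) > 1

Corrected query:
SELECT name FROM students GROUP BY name HAVING COUNT(*) > 1

Result:
name 
-----
Grace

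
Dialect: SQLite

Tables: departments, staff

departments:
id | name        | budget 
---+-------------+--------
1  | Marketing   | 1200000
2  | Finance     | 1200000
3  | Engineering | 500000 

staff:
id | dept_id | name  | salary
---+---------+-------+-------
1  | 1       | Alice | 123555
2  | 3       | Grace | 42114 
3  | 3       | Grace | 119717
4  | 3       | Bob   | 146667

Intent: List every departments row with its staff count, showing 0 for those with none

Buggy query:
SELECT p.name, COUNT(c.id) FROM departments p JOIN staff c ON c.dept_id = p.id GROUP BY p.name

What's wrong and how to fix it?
Bug: An inner join excludes parents with zero children

Fix: Switch to LEFT JOIN to retain unmatched parent rows

Corrected query:
SELECT p.name, COUNT(c.id) FROM departments p LEFT JOIN staff c ON c.dept_id = p.id GROUP BY p.name

Result:
name        | COUNT(c.id)
------------+------------
Engineering | 3          
Finance     | 0          
Marketing   | 1          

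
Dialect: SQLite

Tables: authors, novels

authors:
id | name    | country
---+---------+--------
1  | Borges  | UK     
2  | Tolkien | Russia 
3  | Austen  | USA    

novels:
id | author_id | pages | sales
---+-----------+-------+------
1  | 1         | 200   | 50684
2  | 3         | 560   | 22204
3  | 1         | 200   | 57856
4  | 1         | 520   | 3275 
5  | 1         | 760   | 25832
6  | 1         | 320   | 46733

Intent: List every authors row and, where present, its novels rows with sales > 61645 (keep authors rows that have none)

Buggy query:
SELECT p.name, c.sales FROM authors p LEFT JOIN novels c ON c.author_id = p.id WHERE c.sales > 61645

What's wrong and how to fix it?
Bug: A WHERE condition on the right-hand table after LEFT JOIN drops unmatched parents

Fix: Move the right-table condition into the ON clause so unmatched parents are kept

Corrected query:
SELECT p.name, c.sales FROM authors p LEFT JOIN novels c ON c.author_id = p.id AND c.sales > 61645

Result:
name    | sales
--------+------
Borges  | NULL 
Tolkien | NULL 
Austen  | NULL 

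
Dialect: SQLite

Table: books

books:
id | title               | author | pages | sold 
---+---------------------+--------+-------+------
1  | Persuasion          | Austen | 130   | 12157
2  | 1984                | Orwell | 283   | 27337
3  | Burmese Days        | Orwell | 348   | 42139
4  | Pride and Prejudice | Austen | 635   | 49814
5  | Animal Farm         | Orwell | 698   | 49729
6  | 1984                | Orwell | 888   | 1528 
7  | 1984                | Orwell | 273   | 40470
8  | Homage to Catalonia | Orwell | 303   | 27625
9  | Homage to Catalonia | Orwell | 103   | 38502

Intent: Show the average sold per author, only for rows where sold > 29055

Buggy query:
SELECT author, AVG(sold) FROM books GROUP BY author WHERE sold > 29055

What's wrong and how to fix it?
Bug: WHERE cannot follow GROUP BY

Fix: Move the WHERE clause before GROUP BY

Corrected query:
SELECT author, AVG(sold) FROM books WHERE sold > 29055 GROUP BY author

Result:
author | AVG(sold)
-------+----------
Austen | 49814    
Orwell | 42710    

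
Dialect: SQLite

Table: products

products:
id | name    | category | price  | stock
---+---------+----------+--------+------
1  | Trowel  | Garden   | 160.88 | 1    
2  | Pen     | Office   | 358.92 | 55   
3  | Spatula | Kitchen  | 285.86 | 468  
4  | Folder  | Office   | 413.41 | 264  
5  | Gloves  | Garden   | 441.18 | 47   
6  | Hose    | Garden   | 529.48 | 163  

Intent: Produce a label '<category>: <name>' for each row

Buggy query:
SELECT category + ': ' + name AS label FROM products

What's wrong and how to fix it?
Bug: SQLite uses || for string concatenation; + coerces text to numbers (yielding 0)

Fix: Use the || operator for string concatenation

Corrected query:
SELECT category || ': ' || name AS label FROM products

Result:
label           
----------------
Garden: Trowel  
Office: Pen     
Kitchen: Spatula
Office: Folder  
Garden: Gloves  
Garden: Hose    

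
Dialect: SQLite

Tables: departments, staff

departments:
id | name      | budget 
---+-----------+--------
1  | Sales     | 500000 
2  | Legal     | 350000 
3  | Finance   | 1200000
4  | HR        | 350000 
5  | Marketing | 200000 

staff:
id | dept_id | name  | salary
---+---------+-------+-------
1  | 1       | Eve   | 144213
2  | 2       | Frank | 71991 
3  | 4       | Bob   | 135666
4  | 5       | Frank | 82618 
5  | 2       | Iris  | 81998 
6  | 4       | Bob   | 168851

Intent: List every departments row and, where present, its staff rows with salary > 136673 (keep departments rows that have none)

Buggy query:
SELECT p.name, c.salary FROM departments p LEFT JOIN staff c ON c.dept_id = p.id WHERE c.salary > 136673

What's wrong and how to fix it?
Bug: A WHERE condition on the right-hand table after LEFT JOIN drops unmatched parents

Fix: Put 'c.salary > 136673' in the JOIN's ON clause instead of WHERE

Corrected query:
SELECT p.name, c.salary FROM departments p LEFT JOIN staff c ON c.dept_id = p.id AND c.salary > 136673

Result:
name      | salary
----------+-------
Sales     | 144213
Legal     | NULL  
Finance   | NULL  
HR        | 168851
Marketing | NULL  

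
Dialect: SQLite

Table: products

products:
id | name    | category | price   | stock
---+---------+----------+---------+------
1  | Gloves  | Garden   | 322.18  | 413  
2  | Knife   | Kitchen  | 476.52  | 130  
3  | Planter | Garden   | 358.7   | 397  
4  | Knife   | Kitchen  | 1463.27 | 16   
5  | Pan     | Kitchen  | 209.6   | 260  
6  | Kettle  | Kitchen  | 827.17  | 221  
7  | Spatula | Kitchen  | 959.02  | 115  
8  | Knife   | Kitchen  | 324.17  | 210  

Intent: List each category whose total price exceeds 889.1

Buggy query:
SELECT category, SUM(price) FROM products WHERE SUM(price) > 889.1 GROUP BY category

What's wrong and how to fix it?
Bug: Aggregate functions cannot appear in a WHERE clause

Fix: Move the aggregate condition to a HAVING clause

Corrected query:
SELECT category, SUM(price) FROM products GROUP BY category HAVING SUM(price) > 889.1

Result:
category | SUM(price)
---------+-----------
Kitchen  | 4259.75   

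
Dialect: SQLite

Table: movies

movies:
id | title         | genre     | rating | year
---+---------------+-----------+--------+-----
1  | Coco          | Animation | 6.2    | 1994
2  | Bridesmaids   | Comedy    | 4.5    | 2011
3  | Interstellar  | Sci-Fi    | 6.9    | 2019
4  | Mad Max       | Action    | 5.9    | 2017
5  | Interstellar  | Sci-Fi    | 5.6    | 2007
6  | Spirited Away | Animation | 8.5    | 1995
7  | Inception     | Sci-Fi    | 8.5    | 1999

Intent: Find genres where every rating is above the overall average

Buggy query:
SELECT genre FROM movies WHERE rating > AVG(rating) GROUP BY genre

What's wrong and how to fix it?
Bug: WHERE evaluates per row before aggregation, so AVG() is unavailable

Fix: Use a subquery for AVG and a HAVING MIN(...) filter so the condition holds for every row in the group

Corrected query:
SELECT genre FROM movies GROUP BY genre HAVING MIN(rating) > (SELECT AVG(rating) FROM movies)

Result:
(no rows)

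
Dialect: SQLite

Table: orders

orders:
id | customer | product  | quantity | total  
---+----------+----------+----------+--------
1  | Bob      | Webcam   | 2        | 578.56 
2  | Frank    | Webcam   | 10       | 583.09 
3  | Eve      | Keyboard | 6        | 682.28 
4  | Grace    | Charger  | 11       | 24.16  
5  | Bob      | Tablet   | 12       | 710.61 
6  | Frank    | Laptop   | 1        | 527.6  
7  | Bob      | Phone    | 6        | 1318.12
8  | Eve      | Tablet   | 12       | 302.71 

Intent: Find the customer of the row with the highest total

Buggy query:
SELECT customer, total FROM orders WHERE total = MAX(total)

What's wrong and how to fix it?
Bug: WHERE is evaluated per row; an aggregate over the whole table isn't defined there

Fix: Wrap MAX in a scalar subquery so WHERE compares against a single value

Corrected query:
SELECT customer, total FROM orders WHERE total = (SELECT MAX(total) FROM orders)

Result:
customer | total  
---------+--------
Bob      | 1318.12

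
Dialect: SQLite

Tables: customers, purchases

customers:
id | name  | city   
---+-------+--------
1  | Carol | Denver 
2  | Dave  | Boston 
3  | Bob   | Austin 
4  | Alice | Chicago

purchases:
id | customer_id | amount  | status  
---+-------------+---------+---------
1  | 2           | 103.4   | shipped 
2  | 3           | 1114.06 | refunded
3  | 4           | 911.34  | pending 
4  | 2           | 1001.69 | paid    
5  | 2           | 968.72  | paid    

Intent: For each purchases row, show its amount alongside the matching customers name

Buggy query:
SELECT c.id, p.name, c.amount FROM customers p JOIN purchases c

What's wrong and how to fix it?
Bug: JOIN with no ON clause produces a cartesian product; every purchases row pairs with every customers row

Fix: Add ON c.customer_id = p.id to the JOIN

Corrected query:
SELECT c.id, p.name, c.amount FROM customers p JOIN purchases c ON c.customer_id = p.id

Result:
id | name  | amount 
---+-------+--------
1  | Dave  | 103.4  
2  | Bob   | 1114.06
3  | Alice | 911.34 
4  | Dave  | 1001.69
5  | Dave  | 968.72 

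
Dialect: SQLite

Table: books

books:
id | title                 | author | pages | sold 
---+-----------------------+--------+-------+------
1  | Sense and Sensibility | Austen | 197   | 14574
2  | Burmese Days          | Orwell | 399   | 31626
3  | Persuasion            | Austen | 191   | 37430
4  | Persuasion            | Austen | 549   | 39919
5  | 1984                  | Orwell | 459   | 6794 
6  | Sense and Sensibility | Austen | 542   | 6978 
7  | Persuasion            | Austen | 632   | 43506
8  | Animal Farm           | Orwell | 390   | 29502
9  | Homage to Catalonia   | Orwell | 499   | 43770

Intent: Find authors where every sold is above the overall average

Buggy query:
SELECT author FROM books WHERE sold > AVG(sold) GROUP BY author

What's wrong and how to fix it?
Bug: AVG() is an aggregate; it can't sit directly in WHERE

Fix: Compute the overall average in a scalar subquery and compare each group's MIN against it in HAVING

Corrected query:
SELECT author FROM books GROUP BY author HAVING MIN(sold) > (SELECT AVG(sold) FROM books)

Result:
(no rows)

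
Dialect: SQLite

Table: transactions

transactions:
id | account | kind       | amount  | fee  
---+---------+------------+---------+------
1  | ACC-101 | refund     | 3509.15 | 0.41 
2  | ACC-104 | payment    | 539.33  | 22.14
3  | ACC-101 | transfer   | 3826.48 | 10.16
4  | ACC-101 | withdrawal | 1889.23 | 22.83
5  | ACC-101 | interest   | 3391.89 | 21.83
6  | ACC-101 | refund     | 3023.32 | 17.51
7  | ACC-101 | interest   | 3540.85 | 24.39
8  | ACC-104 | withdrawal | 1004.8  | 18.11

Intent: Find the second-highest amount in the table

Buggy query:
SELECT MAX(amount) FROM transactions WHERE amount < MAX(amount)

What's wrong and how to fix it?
Bug: MAX(amount) on the right of the comparison is an aggregate-in-WHERE error

Fix: Put the inner MAX in a scalar subquery

Corrected query:
SELECT MAX(amount) FROM transactions WHERE amount < (SELECT MAX(amount) FROM transactions)

Result:
MAX(amount)
-----------
3540.85    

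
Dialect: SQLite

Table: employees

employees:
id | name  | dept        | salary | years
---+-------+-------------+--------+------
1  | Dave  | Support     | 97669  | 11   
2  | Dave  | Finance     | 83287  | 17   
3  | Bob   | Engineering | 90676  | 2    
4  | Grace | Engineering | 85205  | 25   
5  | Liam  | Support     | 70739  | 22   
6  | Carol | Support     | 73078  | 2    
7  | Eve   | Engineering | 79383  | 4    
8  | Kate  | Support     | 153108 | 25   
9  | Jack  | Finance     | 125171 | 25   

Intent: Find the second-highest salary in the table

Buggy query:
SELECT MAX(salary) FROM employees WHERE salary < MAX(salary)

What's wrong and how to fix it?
Bug: MAX(salary) on the right of the comparison is an aggregate-in-WHERE error

Fix: Compute the overall MAX in a subquery, then take MAX of rows below it

Corrected query:
SELECT MAX(salary) FROM employees WHERE salary < (SELECT MAX(salary) FROM employees)

Result:
MAX(salary)
-----------
125171     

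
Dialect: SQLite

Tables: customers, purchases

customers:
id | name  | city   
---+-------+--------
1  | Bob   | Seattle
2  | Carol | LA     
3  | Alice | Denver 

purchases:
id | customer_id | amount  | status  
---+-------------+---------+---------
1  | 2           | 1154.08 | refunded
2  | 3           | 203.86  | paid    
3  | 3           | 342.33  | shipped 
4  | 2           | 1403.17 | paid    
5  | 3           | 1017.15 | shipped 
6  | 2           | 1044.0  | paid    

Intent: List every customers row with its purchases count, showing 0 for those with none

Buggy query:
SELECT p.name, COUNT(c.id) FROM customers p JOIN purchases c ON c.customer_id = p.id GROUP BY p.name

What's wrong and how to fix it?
Bug: An inner join excludes parents with zero children

Fix: Use LEFT JOIN so parents without children still appear (COUNT(c.id) gives 0)

Corrected query:
SELECT p.name, COUNT(c.id) FROM customers p LEFT JOIN purchases c ON c.customer_id = p.id GROUP BY p.name

Result:
name  | COUNT(c.id)
------+------------
Alice | 3          
Bob   | 0          
Carol | 3          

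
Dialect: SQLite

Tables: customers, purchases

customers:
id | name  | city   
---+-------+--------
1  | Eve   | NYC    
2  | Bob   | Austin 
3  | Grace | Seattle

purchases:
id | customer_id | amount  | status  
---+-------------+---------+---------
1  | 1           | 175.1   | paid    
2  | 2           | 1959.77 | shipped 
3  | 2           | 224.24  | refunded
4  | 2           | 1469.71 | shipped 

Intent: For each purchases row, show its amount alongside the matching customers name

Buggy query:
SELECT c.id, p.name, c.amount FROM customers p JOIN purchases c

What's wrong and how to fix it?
Bug: Missing join condition: each purchases row is matched to all customers rows instead of just its own

Fix: Specify the join condition linking the foreign key to the parent id

Corrected query:
SELECT c.id, p.name, c.amount FROM customers p JOIN purchases c ON c.customer_id = p.id

Result:
id | name | amount 
---+------+--------
1  | Eve  | 175.1  
2  | Bob  | 1959.77
3  | Bob  | 224.24 
4  | Bob  | 1469.71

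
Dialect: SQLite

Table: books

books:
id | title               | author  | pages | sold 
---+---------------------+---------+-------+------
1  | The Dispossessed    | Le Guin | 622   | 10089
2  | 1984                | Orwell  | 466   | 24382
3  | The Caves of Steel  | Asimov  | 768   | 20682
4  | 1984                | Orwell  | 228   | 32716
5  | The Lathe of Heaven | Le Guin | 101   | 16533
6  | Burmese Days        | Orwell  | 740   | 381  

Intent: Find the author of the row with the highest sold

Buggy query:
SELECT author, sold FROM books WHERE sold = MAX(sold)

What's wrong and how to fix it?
Bug: WHERE is evaluated per row; an aggregate over the whole table isn't defined there

Fix: Use a subquery: WHERE sold = (SELECT MAX(sold) FROM books)

Corrected query:
SELECT author, sold FROM books WHERE sold = (SELECT MAX(sold) FROM books)

Result:
author | sold 
-------+------
Orwell | 32716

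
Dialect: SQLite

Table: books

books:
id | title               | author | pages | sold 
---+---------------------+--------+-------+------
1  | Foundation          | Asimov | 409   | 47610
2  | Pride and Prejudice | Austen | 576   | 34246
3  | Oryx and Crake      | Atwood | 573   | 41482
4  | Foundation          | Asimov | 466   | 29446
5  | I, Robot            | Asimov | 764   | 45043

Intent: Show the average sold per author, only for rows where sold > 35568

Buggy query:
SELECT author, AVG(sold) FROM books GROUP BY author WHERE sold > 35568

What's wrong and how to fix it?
Bug: Row-level WHERE must come before GROUP BY in the clause order

Fix: Move the WHERE clause before GROUP BY

Corrected query:
SELECT author, AVG(sold) FROM books WHERE sold > 35568 GROUP BY author

Result:
author | AVG(sold)
-------+----------
Asimov | 46326.5  
Atwood | 41482    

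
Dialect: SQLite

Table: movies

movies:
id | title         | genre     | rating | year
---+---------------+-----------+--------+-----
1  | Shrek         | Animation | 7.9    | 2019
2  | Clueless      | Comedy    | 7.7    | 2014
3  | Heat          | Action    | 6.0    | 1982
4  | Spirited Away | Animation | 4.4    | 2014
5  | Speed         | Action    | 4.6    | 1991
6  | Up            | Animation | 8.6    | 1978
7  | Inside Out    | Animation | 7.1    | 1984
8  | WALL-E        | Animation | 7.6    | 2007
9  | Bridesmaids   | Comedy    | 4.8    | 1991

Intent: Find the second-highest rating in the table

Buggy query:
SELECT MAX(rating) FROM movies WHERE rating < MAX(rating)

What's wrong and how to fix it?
Bug: MAX(rating) on the right of the comparison is an aggregate-in-WHERE error

Fix: Put the inner MAX in a scalar subquery

Corrected query:
SELECT MAX(rating) FROM movies WHERE rating < (SELECT MAX(rating) FROM movies)

Result:
MAX(rating)
-----------
7.9        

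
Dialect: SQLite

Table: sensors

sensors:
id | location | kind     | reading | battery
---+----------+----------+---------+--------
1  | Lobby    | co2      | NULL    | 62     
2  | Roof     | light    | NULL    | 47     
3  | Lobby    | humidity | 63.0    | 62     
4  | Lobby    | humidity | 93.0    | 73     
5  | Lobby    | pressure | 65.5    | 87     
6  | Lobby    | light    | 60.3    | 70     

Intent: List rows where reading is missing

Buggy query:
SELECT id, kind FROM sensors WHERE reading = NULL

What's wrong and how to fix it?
Bug: Comparing to NULL with '=' never matches; NULL = NULL is unknown, not true

Fix: Replace '= NULL' with 'IS NULL'

Corrected query:
SELECT id, kind FROM sensors WHERE reading IS NULL

Result:
id | kind 
---+------
1  | co2  
2  | light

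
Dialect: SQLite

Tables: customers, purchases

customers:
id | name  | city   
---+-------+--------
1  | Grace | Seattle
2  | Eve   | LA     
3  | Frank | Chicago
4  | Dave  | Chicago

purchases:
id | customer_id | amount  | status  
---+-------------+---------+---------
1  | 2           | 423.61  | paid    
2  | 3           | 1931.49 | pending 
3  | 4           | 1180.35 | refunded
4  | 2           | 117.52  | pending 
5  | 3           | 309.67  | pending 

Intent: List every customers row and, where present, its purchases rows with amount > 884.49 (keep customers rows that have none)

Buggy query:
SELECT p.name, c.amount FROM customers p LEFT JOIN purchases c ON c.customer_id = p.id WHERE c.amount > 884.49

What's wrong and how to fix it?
Bug: A WHERE condition on the right-hand table after LEFT JOIN drops unmatched parents

Fix: Move the right-table condition into the ON clause so unmatched parents are kept

Corrected query:
SELECT p.name, c.amount FROM customers p LEFT JOIN purchases c ON c.customer_id = p.id AND c.amount > 884.49

Result:
name  | amount 
------+--------
Grace | NULL   
Eve   | NULL   
Frank | 1931.49
Dave  | 1180.35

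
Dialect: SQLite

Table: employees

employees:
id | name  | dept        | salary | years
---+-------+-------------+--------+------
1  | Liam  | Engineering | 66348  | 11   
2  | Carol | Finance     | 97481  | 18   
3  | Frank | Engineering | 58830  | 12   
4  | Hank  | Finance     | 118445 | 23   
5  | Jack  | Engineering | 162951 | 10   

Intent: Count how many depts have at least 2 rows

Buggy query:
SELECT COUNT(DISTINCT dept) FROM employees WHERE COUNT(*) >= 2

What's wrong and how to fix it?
Bug: COUNT(*) cannot appear in WHERE; the per-group count doesn't exist yet

Fix: Use a subquery that GROUPs and filters with HAVING, then count its rows

Corrected query:
SELECT COUNT(*) FROM (SELECT dept FROM employees GROUP BY dept HAVING COUNT(*) >= 2)

Result:
COUNT(*)
--------
2       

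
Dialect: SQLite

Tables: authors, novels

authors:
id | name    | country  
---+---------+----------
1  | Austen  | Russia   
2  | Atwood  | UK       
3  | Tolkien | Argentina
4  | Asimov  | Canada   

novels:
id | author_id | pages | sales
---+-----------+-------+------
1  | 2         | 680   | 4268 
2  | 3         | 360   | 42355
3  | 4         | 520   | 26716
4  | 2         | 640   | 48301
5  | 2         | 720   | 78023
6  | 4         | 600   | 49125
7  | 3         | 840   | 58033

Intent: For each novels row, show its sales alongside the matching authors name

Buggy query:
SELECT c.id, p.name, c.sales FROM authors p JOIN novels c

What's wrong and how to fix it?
Bug: JOIN with no ON clause produces a cartesian product; every novels row pairs with every authors row

Fix: Add ON c.author_id = p.id to the JOIN

Corrected query:
SELECT c.id, p.name, c.sales FROM authors p JOIN novels c ON c.author_id = p.id

Result:
id | name    | sales
---+---------+------
1  | Atwood  | 4268 
2  | Tolkien | 42355
3  | Asimov  | 26716
4  | Atwood  | 48301
5  | Atwood  | 78023
6  | Asimov  | 49125
7  | Tolkien | 58033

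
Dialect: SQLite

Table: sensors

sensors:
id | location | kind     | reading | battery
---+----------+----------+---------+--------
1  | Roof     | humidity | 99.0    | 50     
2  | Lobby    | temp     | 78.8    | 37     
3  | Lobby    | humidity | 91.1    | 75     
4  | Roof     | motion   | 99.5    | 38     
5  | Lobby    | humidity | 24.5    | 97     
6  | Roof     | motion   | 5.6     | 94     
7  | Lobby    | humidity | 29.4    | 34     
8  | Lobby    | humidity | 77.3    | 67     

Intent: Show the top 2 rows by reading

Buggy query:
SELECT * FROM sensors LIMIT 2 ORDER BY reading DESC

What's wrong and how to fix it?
Bug: ORDER BY cannot follow LIMIT; LIMIT is the final clause

Fix: Sort with ORDER BY, then apply LIMIT

Corrected query:
SELECT * FROM sensors ORDER BY reading DESC LIMIT 2

Result:
id | location | kind     | reading | battery
---+----------+----------+---------+--------
4  | Roof     | motion   | 99.5    | 38     
1  | Roof     | humidity | 99      | 50     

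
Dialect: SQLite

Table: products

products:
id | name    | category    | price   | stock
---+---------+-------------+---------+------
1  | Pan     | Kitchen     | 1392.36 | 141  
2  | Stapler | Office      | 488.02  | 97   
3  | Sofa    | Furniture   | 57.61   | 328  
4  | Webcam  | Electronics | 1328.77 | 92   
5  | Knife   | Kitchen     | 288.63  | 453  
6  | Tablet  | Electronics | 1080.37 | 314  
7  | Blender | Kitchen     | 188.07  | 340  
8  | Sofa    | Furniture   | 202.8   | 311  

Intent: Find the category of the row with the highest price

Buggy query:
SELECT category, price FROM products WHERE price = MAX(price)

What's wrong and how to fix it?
Bug: MAX(price) is an aggregate and cannot be used directly in WHERE

Fix: Use a subquery: WHERE price = (SELECT MAX(price) FROM products)

Corrected query:
SELECT category, price FROM products WHERE price = (SELECT MAX(price) FROM products)

Result:
category | price  
---------+--------
Kitchen  | 1392.36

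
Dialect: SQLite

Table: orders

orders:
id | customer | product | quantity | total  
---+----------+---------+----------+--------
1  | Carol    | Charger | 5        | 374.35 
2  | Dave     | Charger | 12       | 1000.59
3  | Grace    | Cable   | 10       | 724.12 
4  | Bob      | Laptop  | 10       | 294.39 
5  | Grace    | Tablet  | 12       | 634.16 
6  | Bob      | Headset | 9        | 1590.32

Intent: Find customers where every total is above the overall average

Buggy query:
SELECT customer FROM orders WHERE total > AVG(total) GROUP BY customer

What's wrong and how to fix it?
Bug: WHERE evaluates per row before aggregation, so AVG() is unavailable

Fix: Use a subquery for AVG and a HAVING MIN(...) filter so the condition holds for every row in the group

Corrected query:
SELECT customer FROM orders GROUP BY customer HAVING MIN(total) > (SELECT AVG(total) FROM orders)

Result:
customer
--------
Dave    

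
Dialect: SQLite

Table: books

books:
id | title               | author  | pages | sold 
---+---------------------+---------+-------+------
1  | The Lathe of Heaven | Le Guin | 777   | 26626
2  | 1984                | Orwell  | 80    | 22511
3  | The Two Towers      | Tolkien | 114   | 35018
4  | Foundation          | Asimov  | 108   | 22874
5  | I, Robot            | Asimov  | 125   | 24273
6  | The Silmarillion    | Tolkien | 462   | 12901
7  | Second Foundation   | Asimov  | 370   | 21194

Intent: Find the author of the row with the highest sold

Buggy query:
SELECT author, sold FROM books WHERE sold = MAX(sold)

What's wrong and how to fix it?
Bug: MAX(sold) is an aggregate and cannot be used directly in WHERE

Fix: Wrap MAX in a scalar subquery so WHERE compares against a single value

Corrected query:
SELECT author, sold FROM books WHERE sold = (SELECT MAX(sold) FROM books)

Result:
author  | sold 
--------+------
Tolkien | 35018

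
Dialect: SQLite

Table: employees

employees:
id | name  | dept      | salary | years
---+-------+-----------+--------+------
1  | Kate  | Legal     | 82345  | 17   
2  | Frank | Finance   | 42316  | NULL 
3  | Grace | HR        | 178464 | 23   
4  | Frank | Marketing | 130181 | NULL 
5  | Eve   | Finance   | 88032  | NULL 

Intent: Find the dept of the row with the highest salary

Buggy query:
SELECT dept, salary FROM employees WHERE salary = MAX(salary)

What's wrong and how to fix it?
Bug: MAX(salary) is an aggregate and cannot be used directly in WHERE

Fix: Use a subquery: WHERE salary = (SELECT MAX(salary) FROM employees)

Corrected query:
SELECT dept, salary FROM employees WHERE salary = (SELECT MAX(salary) FROM employees)

Result:
dept | salary
-----+-------
HR   | 178464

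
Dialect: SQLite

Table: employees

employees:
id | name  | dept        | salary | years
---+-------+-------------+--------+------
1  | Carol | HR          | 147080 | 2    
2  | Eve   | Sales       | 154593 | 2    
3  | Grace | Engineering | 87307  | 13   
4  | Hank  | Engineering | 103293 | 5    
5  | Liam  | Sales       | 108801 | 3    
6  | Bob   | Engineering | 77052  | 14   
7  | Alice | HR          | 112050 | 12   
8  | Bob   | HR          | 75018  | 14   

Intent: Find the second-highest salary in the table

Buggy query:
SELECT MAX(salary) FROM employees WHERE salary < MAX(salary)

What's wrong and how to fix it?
Bug: The inner MAX is an aggregate inside WHERE, which is not allowed

Fix: Put the inner MAX in a scalar subquery

Corrected query:
SELECT MAX(salary) FROM employees WHERE salary < (SELECT MAX(salary) FROM employees)

Result:
MAX(salary)
-----------
147080     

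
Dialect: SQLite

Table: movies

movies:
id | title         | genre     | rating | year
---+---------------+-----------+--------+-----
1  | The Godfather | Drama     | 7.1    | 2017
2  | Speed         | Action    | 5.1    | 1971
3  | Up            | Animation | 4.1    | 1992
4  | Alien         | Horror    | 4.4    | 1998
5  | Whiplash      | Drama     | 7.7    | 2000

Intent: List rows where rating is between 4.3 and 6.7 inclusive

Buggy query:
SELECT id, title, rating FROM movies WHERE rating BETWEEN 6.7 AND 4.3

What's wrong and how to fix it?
Bug: BETWEEN expects the lower bound first; with 6.7 AND 4.3 the range is empty

Fix: Swap the bounds so the smaller value comes first

Corrected query:
SELECT id, title, rating FROM movies WHERE rating BETWEEN 4.3 AND 6.7

Result:
id | title | rating
---+-------+-------
2  | Speed | 5.1   
4  | Alien | 4.4   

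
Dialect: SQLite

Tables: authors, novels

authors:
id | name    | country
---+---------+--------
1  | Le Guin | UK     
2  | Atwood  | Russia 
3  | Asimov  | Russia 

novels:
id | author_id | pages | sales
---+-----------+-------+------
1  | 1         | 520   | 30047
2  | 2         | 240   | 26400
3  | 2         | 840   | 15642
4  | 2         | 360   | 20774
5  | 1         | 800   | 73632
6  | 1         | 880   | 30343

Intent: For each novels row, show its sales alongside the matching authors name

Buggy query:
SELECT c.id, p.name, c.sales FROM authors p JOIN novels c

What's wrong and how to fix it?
Bug: Missing join condition: each novels row is matched to all authors rows instead of just its own

Fix: Specify the join condition linking the foreign key to the parent id

Corrected query:
SELECT c.id, p.name, c.sales FROM authors p JOIN novels c ON c.author_id = p.id

Result:
id | name    | sales
---+---------+------
1  | Le Guin | 30047
2  | Atwood  | 26400
3  | Atwood  | 15642
4  | Atwood  | 20774
5  | Le Guin | 73632
6  | Le Guin | 30343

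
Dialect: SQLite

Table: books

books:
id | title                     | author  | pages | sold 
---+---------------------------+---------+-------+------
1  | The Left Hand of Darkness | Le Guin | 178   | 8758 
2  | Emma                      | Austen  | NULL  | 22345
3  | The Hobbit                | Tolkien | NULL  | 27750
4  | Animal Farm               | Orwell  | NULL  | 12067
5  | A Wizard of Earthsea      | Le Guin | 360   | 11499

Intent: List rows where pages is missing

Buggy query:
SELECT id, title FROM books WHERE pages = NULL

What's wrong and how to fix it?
Bug: Comparing to NULL with '=' never matches; NULL = NULL is unknown, not true

Fix: Replace '= NULL' with 'IS NULL'

Corrected query:
SELECT id, title FROM books WHERE pages IS NULL

Result:
id | title      
---+------------
2  | Emma       
3  | The Hobbit 
4  | Animal Farm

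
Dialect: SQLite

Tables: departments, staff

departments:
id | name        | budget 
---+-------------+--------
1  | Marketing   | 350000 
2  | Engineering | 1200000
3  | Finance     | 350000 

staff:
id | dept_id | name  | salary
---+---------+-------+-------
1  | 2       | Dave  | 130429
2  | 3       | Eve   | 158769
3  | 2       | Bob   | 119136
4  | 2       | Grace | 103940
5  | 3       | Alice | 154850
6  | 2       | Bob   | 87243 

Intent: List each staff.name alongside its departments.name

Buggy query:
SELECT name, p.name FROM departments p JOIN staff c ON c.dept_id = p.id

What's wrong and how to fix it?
Bug: 'name' exists in both joined tables, so the database can't tell which one is meant

Fix: Qualify the column with its table alias (c.name)

Corrected query:
SELECT c.name, p.name FROM departments p JOIN staff c ON c.dept_id = p.id

Result:
name  | name       
------+------------
Dave  | Engineering
Eve   | Finance    
Bob   | Engineering
Grace | Engineering
Alice | Finance    
Bob   | Engineering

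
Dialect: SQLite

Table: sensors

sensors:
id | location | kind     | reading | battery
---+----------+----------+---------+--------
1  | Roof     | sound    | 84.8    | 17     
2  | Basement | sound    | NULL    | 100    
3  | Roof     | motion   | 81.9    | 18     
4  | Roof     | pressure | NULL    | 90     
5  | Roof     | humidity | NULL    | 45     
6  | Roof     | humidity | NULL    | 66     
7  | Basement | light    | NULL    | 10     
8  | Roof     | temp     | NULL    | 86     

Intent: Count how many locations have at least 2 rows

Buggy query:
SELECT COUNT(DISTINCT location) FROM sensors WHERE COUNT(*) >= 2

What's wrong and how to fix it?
Bug: COUNT(*) cannot appear in WHERE; the per-group count doesn't exist yet

Fix: Group first with HAVING COUNT(*) >= 2, then COUNT the resulting groups

Corrected query:
SELECT COUNT(*) FROM (SELECT location FROM sensors GROUP BY location HAVING COUNT(*) >= 2)

Result:
COUNT(*)
--------
2       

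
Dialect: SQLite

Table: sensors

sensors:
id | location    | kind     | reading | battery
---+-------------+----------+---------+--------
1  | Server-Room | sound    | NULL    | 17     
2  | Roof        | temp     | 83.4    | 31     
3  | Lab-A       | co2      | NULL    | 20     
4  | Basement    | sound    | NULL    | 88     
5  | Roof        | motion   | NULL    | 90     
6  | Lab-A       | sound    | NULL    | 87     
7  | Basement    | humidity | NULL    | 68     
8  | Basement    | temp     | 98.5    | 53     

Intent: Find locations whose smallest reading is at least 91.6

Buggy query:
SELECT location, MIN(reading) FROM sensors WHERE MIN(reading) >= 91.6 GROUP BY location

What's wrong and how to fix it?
Bug: MIN() in WHERE is a misuse of aggregate

Fix: Replace WHERE with HAVING after the GROUP BY

Corrected query:
SELECT location, MIN(reading) FROM sensors GROUP BY location HAVING MIN(reading) >= 91.6

Result:
location | MIN(reading)
---------+-------------
Basement | 98.5        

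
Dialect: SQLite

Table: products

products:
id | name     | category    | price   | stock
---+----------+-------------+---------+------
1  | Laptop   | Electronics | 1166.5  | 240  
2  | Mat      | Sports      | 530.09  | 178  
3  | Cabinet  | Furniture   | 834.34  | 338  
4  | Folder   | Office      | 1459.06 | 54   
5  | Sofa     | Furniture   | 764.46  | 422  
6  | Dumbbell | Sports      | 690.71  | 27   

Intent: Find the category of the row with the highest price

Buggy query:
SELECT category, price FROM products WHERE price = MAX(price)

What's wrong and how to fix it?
Bug: WHERE is evaluated per row; an aggregate over the whole table isn't defined there

Fix: Use a subquery: WHERE price = (SELECT MAX(price) FROM products)

Corrected query:
SELECT category, price FROM products WHERE price = (SELECT MAX(price) FROM products)

Result:
category | price  
---------+--------
Office   | 1459.06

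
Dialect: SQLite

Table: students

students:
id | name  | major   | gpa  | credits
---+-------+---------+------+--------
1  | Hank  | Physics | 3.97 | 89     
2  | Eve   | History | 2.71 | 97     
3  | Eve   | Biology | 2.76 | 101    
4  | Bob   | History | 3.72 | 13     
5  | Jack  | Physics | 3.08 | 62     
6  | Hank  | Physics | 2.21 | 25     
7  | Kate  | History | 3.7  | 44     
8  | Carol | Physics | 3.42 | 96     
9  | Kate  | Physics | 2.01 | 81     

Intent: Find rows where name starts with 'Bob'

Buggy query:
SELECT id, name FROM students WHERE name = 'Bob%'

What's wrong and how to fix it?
Bug: '=' compares the literal string including the % character; pattern matching needs LIKE

Fix: Replace '=' with LIKE so 'Bob%' is treated as a pattern

Corrected query:
SELECT id, name FROM students WHERE name LIKE 'Bob%'

Result:
id | name
---+-----
4  | Bob 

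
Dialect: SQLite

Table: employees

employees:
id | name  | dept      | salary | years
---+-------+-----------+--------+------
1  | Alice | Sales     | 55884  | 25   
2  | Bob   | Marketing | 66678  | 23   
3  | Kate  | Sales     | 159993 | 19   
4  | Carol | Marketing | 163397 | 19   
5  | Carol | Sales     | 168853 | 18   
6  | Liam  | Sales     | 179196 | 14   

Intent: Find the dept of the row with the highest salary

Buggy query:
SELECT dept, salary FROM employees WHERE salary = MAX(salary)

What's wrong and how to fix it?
Bug: WHERE is evaluated per row; an aggregate over the whole table isn't defined there

Fix: Use a subquery: WHERE salary = (SELECT MAX(salary) FROM employees)

Corrected query:
SELECT dept, salary FROM employees WHERE salary = (SELECT MAX(salary) FROM employees)

Result:
dept  | salary
------+-------
Sales | 179196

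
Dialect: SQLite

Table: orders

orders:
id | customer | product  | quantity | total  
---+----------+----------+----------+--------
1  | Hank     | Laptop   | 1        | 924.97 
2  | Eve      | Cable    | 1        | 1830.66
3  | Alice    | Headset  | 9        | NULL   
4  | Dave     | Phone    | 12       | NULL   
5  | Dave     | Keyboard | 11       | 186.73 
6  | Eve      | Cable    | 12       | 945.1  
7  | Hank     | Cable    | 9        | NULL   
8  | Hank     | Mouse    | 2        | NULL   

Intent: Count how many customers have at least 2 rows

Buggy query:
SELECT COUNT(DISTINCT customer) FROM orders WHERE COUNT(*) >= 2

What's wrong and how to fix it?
Bug: COUNT(*) cannot appear in WHERE; the per-group count doesn't exist yet

Fix: Group first with HAVING COUNT(*) >= 2, then COUNT the resulting groups

Corrected query:
SELECT COUNT(*) FROM (SELECT customer FROM orders GROUP BY customer HAVING COUNT(*) >= 2)

Result:
COUNT(*)
--------
3       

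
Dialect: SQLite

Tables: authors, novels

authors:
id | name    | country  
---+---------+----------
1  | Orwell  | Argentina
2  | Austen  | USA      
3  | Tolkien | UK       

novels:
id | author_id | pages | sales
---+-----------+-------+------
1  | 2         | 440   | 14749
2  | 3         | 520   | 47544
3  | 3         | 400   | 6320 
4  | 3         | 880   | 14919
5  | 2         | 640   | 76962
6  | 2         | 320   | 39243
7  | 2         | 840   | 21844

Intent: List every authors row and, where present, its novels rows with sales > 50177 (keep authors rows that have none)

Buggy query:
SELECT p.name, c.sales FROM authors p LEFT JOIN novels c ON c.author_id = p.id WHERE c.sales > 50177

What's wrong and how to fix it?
Bug: Filtering c.sales in WHERE discards the NULL rows produced by LEFT JOIN, turning it into an inner join

Fix: Move the right-table condition into the ON clause so unmatched parents are kept

Corrected query:
SELECT p.name, c.sales FROM authors p LEFT JOIN novels c ON c.author_id = p.id AND c.sales > 50177

Result:
name    | sales
--------+------
Orwell  | NULL 
Austen  | 76962
Tolkien | NULL 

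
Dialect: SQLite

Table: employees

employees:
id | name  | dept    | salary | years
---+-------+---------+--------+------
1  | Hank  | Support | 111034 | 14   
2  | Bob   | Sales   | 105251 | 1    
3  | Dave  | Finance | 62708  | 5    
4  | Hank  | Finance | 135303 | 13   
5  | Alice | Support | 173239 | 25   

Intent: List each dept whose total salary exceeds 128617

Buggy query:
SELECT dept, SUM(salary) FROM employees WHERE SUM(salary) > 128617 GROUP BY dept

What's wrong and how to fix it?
Bug: WHERE runs before GROUP BY, so aggregates aren't available there

Fix: Use HAVING (which filters groups after aggregation) instead of WHERE

Corrected query:
SELECT dept, SUM(salary) FROM employees GROUP BY dept HAVING SUM(salary) > 128617

Result:
dept    | SUM(salary)
--------+------------
Finance | 198011     
Support | 284273     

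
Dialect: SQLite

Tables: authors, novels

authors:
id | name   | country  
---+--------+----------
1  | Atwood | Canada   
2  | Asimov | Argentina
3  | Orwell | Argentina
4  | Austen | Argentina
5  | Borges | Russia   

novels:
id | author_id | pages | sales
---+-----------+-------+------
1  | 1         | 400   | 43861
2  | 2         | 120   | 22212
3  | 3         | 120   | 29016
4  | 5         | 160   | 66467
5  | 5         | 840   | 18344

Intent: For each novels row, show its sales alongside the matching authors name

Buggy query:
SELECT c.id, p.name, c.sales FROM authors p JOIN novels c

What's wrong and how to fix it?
Bug: JOIN with no ON clause produces a cartesian product; every novels row pairs with every authors row

Fix: Specify the join condition linking the foreign key to the parent id

Corrected query:
SELECT c.id, p.name, c.sales FROM authors p JOIN novels c ON c.author_id = p.id

Result:
id | name   | sales
---+--------+------
1  | Atwood | 43861
2  | Asimov | 22212
3  | Orwell | 29016
4  | Borges | 66467
5  | Borges | 18344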